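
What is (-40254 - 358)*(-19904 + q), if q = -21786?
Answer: 1693114280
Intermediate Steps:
(-40254 - 358)*(-19904 + q) = (-40254 - 358)*(-19904 - 21786) = -40612*(-41690) = 1693114280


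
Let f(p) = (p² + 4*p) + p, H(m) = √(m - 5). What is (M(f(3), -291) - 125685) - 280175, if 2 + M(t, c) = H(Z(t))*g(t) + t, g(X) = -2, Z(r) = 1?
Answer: -405838 - 4*I ≈ -4.0584e+5 - 4.0*I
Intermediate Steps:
H(m) = √(-5 + m)
f(p) = p² + 5*p
M(t, c) = -2 + t - 4*I (M(t, c) = -2 + (√(-5 + 1)*(-2) + t) = -2 + (√(-4)*(-2) + t) = -2 + ((2*I)*(-2) + t) = -2 + (-4*I + t) = -2 + (t - 4*I) = -2 + t - 4*I)
(M(f(3), -291) - 125685) - 280175 = ((-2 + 3*(5 + 3) - 4*I) - 125685) - 280175 = ((-2 + 3*8 - 4*I) - 125685) - 280175 = ((-2 + 24 - 4*I) - 125685) - 280175 = ((22 - 4*I) - 125685) - 280175 = (-125663 - 4*I) - 280175 = -405838 - 4*I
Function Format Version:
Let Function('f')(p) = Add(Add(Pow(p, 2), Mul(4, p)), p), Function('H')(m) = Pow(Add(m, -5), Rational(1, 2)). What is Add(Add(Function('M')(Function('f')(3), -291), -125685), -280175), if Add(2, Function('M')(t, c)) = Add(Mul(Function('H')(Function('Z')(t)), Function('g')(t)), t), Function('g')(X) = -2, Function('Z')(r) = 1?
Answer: Add(-405838, Mul(-4, I)) ≈ Add(-4.0584e+5, Mul(-4.0000, I))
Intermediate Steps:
Function('H')(m) = Pow(Add(-5, m), Rational(1, 2))
Function('f')(p) = Add(Pow(p, 2), Mul(5, p))
Function('M')(t, c) = Add(-2, t, Mul(-4, I)) (Function('M')(t, c) = Add(-2, Add(Mul(Pow(Add(-5, 1), Rational(1, 2)), -2), t)) = Add(-2, Add(Mul(Pow(-4, Rational(1, 2)), -2), t)) = Add(-2, Add(Mul(Mul(2, I), -2), t)) = Add(-2, Add(Mul(-4, I), t)) = Add(-2, Add(t, Mul(-4, I))) = Add(-2, t, Mul(-4, I)))
Add(Add(Function('M')(Function('f')(3), -291), -125685), -280175) = Add(Add(Add(-2, Mul(3, Add(5, 3)), Mul(-4, I)), -125685), -280175) = Add(Add(Add(-2, Mul(3, 8), Mul(-4, I)), -125685), -280175) = Add(Add(Add(-2, 24, Mul(-4, I)), -125685), -280175) = Add(Add(Add(22, Mul(-4, I)), -125685), -280175) = Add(Add(-125663, Mul(-4, I)), -280175) = Add(-405838, Mul(-4, I))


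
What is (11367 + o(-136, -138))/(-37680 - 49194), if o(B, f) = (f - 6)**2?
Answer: -10701/28958 ≈ -0.36953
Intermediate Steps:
o(B, f) = (-6 + f)**2
(11367 + o(-136, -138))/(-37680 - 49194) = (11367 + (-6 - 138)**2)/(-37680 - 49194) = (11367 + (-144)**2)/(-86874) = (11367 + 20736)*(-1/86874) = 32103*(-1/86874) = -10701/28958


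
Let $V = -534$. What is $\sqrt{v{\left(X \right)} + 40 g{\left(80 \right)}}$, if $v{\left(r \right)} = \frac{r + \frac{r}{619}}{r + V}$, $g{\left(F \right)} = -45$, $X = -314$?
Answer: $\frac{i \sqrt{7747757876110}}{65614} \approx 42.422 i$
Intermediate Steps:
$v{\left(r \right)} = \frac{620 r}{619 \left(-534 + r\right)}$ ($v{\left(r \right)} = \frac{r + \frac{r}{619}}{r - 534} = \frac{r + r \frac{1}{619}}{-534 + r} = \frac{r + \frac{r}{619}}{-534 + r} = \frac{\frac{620}{619} r}{-534 + r} = \frac{620 r}{619 \left(-534 + r\right)}$)
$\sqrt{v{\left(X \right)} + 40 g{\left(80 \right)}} = \sqrt{\frac{620}{619} \left(-314\right) \frac{1}{-534 - 314} + 40 \left(-45\right)} = \sqrt{\frac{620}{619} \left(-314\right) \frac{1}{-848} - 1800} = \sqrt{\frac{620}{619} \left(-314\right) \left(- \frac{1}{848}\right) - 1800} = \sqrt{\frac{24335}{65614} - 1800} = \sqrt{- \frac{118080865}{65614}} = \frac{i \sqrt{7747757876110}}{65614}$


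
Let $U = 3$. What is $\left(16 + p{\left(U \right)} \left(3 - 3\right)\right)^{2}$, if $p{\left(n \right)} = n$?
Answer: $256$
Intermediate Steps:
$\left(16 + p{\left(U \right)} \left(3 - 3\right)\right)^{2} = \left(16 + 3 \left(3 - 3\right)\right)^{2} = \left(16 + 3 \cdot 0\right)^{2} = \left(16 + 0\right)^{2} = 16^{2} = 256$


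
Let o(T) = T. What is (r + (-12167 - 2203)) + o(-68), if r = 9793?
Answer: -4645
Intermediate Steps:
(r + (-12167 - 2203)) + o(-68) = (9793 + (-12167 - 2203)) - 68 = (9793 - 14370) - 68 = -4577 - 68 = -4645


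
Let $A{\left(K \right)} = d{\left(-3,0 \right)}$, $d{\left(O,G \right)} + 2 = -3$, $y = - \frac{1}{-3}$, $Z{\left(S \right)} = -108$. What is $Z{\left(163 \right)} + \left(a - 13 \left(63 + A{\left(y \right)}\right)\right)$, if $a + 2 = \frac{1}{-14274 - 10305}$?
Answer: $- \frac{21236257}{24579} \approx -864.0$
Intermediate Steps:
$y = \frac{1}{3}$ ($y = \left(-1\right) \left(- \frac{1}{3}\right) = \frac{1}{3} \approx 0.33333$)
$d{\left(O,G \right)} = -5$ ($d{\left(O,G \right)} = -2 - 3 = -5$)
$A{\left(K \right)} = -5$
$a = - \frac{49159}{24579}$ ($a = -2 + \frac{1}{-14274 - 10305} = -2 + \frac{1}{-24579} = -2 - \frac{1}{24579} = - \frac{49159}{24579} \approx -2.0$)
$Z{\left(163 \right)} + \left(a - 13 \left(63 + A{\left(y \right)}\right)\right) = -108 - \left(\frac{49159}{24579} + 13 \left(63 - 5\right)\right) = -108 - \frac{18581725}{24579} = - \frac{21236257}{24579}$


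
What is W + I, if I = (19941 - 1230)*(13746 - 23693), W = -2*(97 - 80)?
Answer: -186118351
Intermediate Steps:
W = -34 (W = -2*17 = -34)
I = -186118317 (I = 18711*(-9947) = -186118317)
W + I = -34 - 186118317 = -186118351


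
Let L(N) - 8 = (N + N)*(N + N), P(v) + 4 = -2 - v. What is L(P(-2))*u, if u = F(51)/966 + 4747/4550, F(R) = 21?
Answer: 4012416/52325 ≈ 76.683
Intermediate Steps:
P(v) = -6 - v (P(v) = -4 + (-2 - v) = -6 - v)
L(N) = 8 + 4*N² (L(N) = 8 + (N + N)*(N + N) = 8 + (2*N)*(2*N) = 8 + 4*N²)
u = 55728/52325 (u = 21/966 + 4747/4550 = 21*(1/966) + 4747*(1/4550) = 1/46 + 4747/4550 = 55728/52325 ≈ 1.0650)
L(P(-2))*u = (8 + 4*(-6 - 1*(-2))²)*(55728/52325) = (8 + 4*(-6 + 2)²)*(55728/52325) = (8 + 4*(-4)²)*(55728/52325) = (8 + 4*16)*(55728/52325) = (8 + 64)*(55728/52325) = 72*(55728/52325) = 4012416/52325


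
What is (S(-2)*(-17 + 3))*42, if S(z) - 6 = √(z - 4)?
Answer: -3528 - 588*I*√6 ≈ -3528.0 - 1440.3*I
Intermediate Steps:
S(z) = 6 + √(-4 + z) (S(z) = 6 + √(z - 4) = 6 + √(-4 + z))
(S(-2)*(-17 + 3))*42 = ((6 + √(-4 - 2))*(-17 + 3))*42 = ((6 + √(-6))*(-14))*42 = ((6 + I*√6)*(-14))*42 = (-84 - 14*I*√6)*42 = -3528 - 588*I*√6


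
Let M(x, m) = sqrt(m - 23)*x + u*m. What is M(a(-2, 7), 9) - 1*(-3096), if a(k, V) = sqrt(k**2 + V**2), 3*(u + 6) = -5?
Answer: 3027 + I*sqrt(742) ≈ 3027.0 + 27.24*I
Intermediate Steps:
u = -23/3 (u = -6 + (1/3)*(-5) = -6 - 5/3 = -23/3 ≈ -7.6667)
a(k, V) = sqrt(V**2 + k**2)
M(x, m) = -23*m/3 + x*sqrt(-23 + m) (M(x, m) = sqrt(m - 23)*x - 23*m/3 = sqrt(-23 + m)*x - 23*m/3 = x*sqrt(-23 + m) - 23*m/3 = -23*m/3 + x*sqrt(-23 + m))
M(a(-2, 7), 9) - 1*(-3096) = (-23/3*9 + sqrt(7**2 + (-2)**2)*sqrt(-23 + 9)) - 1*(-3096) = (-69 + sqrt(49 + 4)*sqrt(-14)) + 3096 = (-69 + sqrt(53)*(I*sqrt(14))) + 3096 = (-69 + I*sqrt(742)) + 3096 = 3027 + I*sqrt(742)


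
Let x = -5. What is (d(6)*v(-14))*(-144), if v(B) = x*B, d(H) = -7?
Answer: 70560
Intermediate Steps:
v(B) = -5*B
(d(6)*v(-14))*(-144) = -(-35)*(-14)*(-144) = -7*70*(-144) = -490*(-144) = 70560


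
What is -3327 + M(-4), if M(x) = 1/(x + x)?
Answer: -26617/8 ≈ -3327.1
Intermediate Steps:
M(x) = 1/(2*x)
-3327 + M(-4) = -3327 + (1/2)/(-4) = -3327 + (1/2)*(-1/4) = -3327 - 1/8 = -26617/8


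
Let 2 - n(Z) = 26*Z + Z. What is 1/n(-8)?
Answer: 1/218 ≈ 0.0045872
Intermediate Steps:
n(Z) = 2 - 27*Z (n(Z) = 2 - (26*Z + Z) = 2 - 27*Z)
1/n(-8) = 1/(2 - 27*(-8)) = 1/(2 + 216) = 1/218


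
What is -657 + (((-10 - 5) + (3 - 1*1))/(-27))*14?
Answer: -17557/27 ≈ -650.26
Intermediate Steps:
-657 + (((-10 - 5) + (3 - 1*1))/(-27))*14 = -657 + ((-15 + (3 - 1))*(-1/27))*14 = -657 + ((-15 + 2)*(-1/27))*14 = -657 - 13*(-1/27)*14 = -657 + (13/27)*14 = -657 + 182/27 = -17557/27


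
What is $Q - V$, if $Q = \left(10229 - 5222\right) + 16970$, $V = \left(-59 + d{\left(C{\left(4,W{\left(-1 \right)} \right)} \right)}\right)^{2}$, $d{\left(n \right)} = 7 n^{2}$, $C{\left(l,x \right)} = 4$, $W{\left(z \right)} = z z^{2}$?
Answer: $19168$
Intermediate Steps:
$W{\left(z \right)} = z^{3}$
$V = 2809$ ($V = \left(-59 + 7 \cdot 4^{2}\right)^{2} = \left(-59 + 7 \cdot 16\right)^{2} = \left(-59 + 112\right)^{2} = 53^{2} = 2809$)
$Q = 21977$ ($Q = \left(10229 - 5222\right) + 16970 = 5007 + 16970 = 21977$)
$Q - V = 21977 - 2809 = 19168$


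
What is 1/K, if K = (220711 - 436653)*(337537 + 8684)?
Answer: -1/74763655182 ≈ -1.3375e-11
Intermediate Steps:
K = -74763655182 (K = -215942*346221 = -74763655182)
1/K = 1/(-74763655182) = -1/74763655182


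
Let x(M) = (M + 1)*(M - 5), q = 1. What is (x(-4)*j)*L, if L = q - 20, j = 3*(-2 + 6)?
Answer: -6156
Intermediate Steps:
x(M) = (1 + M)*(-5 + M)
j = 12 (j = 3*4 = 12)
L = -19 (L = 1 - 20 = -19)
(x(-4)*j)*L = ((-5 + (-4)² - 4*(-4))*12)*(-19) = ((-5 + 16 + 16)*12)*(-19) = (27*12)*(-19) = 324*(-19) = -6156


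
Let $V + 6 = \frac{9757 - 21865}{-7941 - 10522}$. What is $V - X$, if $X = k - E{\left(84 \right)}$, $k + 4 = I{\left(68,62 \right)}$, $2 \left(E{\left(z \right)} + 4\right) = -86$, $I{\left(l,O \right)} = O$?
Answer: $- \frac{2037285}{18463} \approx -110.34$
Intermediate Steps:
$E{\left(z \right)} = -47$ ($E{\left(z \right)} = -4 + \frac{1}{2} \left(-86\right) = -4 - 43 = -47$)
$V = - \frac{98670}{18463}$ ($V = -6 + \frac{9757 - 21865}{-7941 - 10522} = -6 - \frac{12108}{-18463} = -6 - - \frac{12108}{18463} = -6 + \frac{12108}{18463} = - \frac{98670}{18463} \approx -5.3442$)
$k = 58$ ($k = -4 + 62 = 58$)
$X = 105$ ($X = 58 - -47 = 58 + 47 = 105$)
$V - X = - \frac{98670}{18463} - 105 = - \frac{2037285}{18463}$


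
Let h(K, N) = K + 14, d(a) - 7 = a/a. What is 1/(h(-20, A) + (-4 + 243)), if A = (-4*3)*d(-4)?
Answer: 1/233 ≈ 0.0042918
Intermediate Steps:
d(a) = 8 (d(a) = 7 + a/a = 7 + 1 = 8)
A = -96 (A = -4*3*8 = -12*8 = -96)
h(K, N) = 14 + K
1/(h(-20, A) + (-4 + 243)) = 1/((14 - 20) + (-4 + 243)) = 1/(-6 + 239) = 1/233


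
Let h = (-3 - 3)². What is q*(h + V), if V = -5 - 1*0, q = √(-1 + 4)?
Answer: 31*√3 ≈ 53.694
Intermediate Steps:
h = 36 (h = (-6)² = 36)
q = √3 ≈ 1.7320
V = -5 (V = -5 + 0 = -5)
q*(h + V) = √3*(36 - 5) = √3*31 = 31*√3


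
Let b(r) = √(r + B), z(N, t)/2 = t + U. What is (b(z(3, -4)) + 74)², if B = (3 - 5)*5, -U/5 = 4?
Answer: (74 + I*√58)² ≈ 5418.0 + 1127.1*I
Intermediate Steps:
U = -20 (U = -5*4 = -20)
z(N, t) = -40 + 2*t (z(N, t) = 2*(t - 20) = 2*(-20 + t) = -40 + 2*t)
B = -10 (B = -2*5 = -10)
b(r) = √(-10 + r) (b(r) = √(r - 10) = √(-10 + r))
(b(z(3, -4)) + 74)² = (√(-10 + (-40 + 2*(-4))) + 74)² = (√(-10 + (-40 - 8)) + 74)² = (√(-10 - 48) + 74)² = (√(-58) + 74)² = (I*√58 + 74)² = (74 + I*√58)²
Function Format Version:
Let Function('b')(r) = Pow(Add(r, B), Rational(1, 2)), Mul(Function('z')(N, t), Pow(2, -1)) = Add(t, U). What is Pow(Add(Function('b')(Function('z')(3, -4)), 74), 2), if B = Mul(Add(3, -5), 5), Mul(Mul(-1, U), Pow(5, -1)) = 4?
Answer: Pow(Add(74, Mul(I, Pow(58, Rational(1, 2)))), 2) ≈ Add(5418.0, Mul(1127.1, I))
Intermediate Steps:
U = -20 (U = Mul(-5, 4) = -20)
Function('z')(N, t) = Add(-40, Mul(2, t)) (Function('z')(N, t) = Mul(2, Add(t, -20)) = Mul(2, Add(-20, t)) = Add(-40, Mul(2, t)))
B = -10 (B = Mul(-2, 5) = -10)
Function('b')(r) = Pow(Add(-10, r), Rational(1, 2)) (Function('b')(r) = Pow(Add(r, -10), Rational(1, 2)) = Pow(Add(-10, r), Rational(1, 2)))
Pow(Add(Function('b')(Function('z')(3, -4)), 74), 2) = Pow(Add(Pow(Add(-10, Add(-40, Mul(2, -4))), Rational(1, 2)), 74), 2) = Pow(Add(Pow(Add(-10, Add(-40, -8)), Rational(1, 2)), 74), 2) = Pow(Add(Pow(Add(-10, -48), Rational(1, 2)), 74), 2) = Pow(Add(Pow(-58, Rational(1, 2)), 74), 2) = Pow(Add(Mul(I, Pow(58, Rational(1, 2))), 74), 2) = Pow(Add(74, Mul(I, Pow(58, Rational(1, 2)))), 2)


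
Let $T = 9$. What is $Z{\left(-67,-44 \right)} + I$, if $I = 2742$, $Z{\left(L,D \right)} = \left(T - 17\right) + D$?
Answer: $2690$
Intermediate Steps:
$Z{\left(L,D \right)} = -8 + D$ ($Z{\left(L,D \right)} = \left(9 - 17\right) + D = -8 + D$)
$Z{\left(-67,-44 \right)} + I = \left(-8 - 44\right) + 2742 = -52 + 2742 = 2690$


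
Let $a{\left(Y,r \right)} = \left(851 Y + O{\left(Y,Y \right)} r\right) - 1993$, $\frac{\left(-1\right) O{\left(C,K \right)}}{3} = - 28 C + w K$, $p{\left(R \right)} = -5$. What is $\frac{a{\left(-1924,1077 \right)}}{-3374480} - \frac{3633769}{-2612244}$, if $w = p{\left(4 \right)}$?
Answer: $\frac{138106759660889}{2203741283280} \approx 62.669$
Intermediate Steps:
$w = -5$
$O{\left(C,K \right)} = 15 K + 84 C$ ($O{\left(C,K \right)} = - 3 \left(- 28 C - 5 K\right) = 15 K + 84 C$)
$a{\left(Y,r \right)} = -1993 + 851 Y + 99 Y r$ ($a{\left(Y,r \right)} = \left(851 Y + \left(15 Y + 84 Y\right) r\right) - 1993 = \left(851 Y + 99 Y r\right) - 1993 = -1993 + 851 Y + 99 Y r$)
$\frac{a{\left(-1924,1077 \right)}}{-3374480} - \frac{3633769}{-2612244} = \frac{-1993 + 851 \left(-1924\right) + 99 \left(-1924\right) 1077}{-3374480} - \frac{3633769}{-2612244} = \left(-1993 - 1637324 - 205142652\right) \left(- \frac{1}{3374480}\right) - - \frac{3633769}{2612244} = \left(-206781969\right) \left(- \frac{1}{3374480}\right) + \frac{3633769}{2612244} = \frac{206781969}{3374480} + \frac{3633769}{2612244} = \frac{138106759660889}{2203741283280}$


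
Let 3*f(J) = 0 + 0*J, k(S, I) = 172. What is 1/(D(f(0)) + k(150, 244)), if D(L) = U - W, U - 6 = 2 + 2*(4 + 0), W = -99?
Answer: 1/287 ≈ 0.0034843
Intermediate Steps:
f(J) = 0 (f(J) = (0 + 0*J)/3 = (0 + 0)/3 = (1/3)*0 = 0)
U = 16 (U = 6 + (2 + 2*(4 + 0)) = 6 + (2 + 2*4) = 6 + (2 + 8) = 6 + 10 = 16)
D(L) = 115 (D(L) = 16 - 1*(-99) = 16 + 99 = 115)
1/(D(f(0)) + k(150, 244)) = 1/(115 + 172) = 1/287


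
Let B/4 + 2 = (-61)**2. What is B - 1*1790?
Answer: 13086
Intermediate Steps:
B = 14876 (B = -8 + 4*(-61)**2 = -8 + 4*3721 = -8 + 14884 = 14876)
B - 1*1790 = 14876 - 1*1790 = 14876 - 1790 = 13086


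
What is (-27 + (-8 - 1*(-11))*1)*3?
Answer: -72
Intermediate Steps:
(-27 + (-8 - 1*(-11))*1)*3 = (-27 + (-8 + 11)*1)*3 = (-27 + 3*1)*3 = (-27 + 3)*3 = -24*3 = -72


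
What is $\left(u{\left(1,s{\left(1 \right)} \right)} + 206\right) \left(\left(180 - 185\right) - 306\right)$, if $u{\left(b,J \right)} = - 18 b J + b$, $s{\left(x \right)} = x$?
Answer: $-58779$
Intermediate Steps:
$u{\left(b,J \right)} = b - 18 J b$ ($u{\left(b,J \right)} = - 18 J b + b = b - 18 J b$)
$\left(u{\left(1,s{\left(1 \right)} \right)} + 206\right) \left(\left(180 - 185\right) - 306\right) = \left(1 \left(1 - 18\right) + 206\right) \left(\left(180 - 185\right) - 306\right) = \left(1 \left(1 - 18\right) + 206\right) \left(-5 - 306\right) = \left(1 \left(-17\right) + 206\right) \left(-311\right) = \left(-17 + 206\right) \left(-311\right) = 189 \left(-311\right) = -58779$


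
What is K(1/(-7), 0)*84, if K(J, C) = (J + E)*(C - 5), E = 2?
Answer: -780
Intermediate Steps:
K(J, C) = (-5 + C)*(2 + J) (K(J, C) = (J + 2)*(C - 5) = (2 + J)*(-5 + C) = (-5 + C)*(2 + J))
K(1/(-7), 0)*84 = (-10 - 5/(-7) + 2*0 + 0/(-7))*84 = (-10 - 5*(-⅐) + 0 + 0*(-⅐))*84 = (-10 + 5/7 + 0 + 0)*84 = -65/7*84 = -780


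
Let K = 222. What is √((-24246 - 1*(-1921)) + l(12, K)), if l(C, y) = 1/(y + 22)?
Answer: 11*I*√2746159/122 ≈ 149.42*I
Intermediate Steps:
l(C, y) = 1/(22 + y)
√((-24246 - 1*(-1921)) + l(12, K)) = √((-24246 - 1*(-1921)) + 1/(22 + 222)) = √((-24246 + 1921) + 1/244) = √(-22325 + 1/244) = √(-5447299/244) = 11*I*√2746159/122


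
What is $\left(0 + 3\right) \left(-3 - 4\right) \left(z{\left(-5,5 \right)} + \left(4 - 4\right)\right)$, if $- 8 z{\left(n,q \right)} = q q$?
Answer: $\frac{525}{8} \approx 65.625$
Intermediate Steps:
$z{\left(n,q \right)} = - \frac{q^{2}}{8}$ ($z{\left(n,q \right)} = - \frac{q q}{8} = - \frac{q^{2}}{8}$)
$\left(0 + 3\right) \left(-3 - 4\right) \left(z{\left(-5,5 \right)} + \left(4 - 4\right)\right) = \left(0 + 3\right) \left(-3 - 4\right) \left(- \frac{5^{2}}{8} + \left(4 - 4\right)\right) = 3 \left(-7\right) \left(\left(- \frac{1}{8}\right) 25 + \left(4 - 4\right)\right) = - 21 \left(- \frac{25}{8} + 0\right) = \left(-21\right) \left(- \frac{25}{8}\right) = \frac{525}{8}$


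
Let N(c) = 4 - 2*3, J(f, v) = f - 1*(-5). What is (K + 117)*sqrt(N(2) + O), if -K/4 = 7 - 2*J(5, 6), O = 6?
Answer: 338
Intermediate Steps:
J(f, v) = 5 + f (J(f, v) = f + 5 = 5 + f)
N(c) = -2 (N(c) = 4 - 6 = -2)
K = 52 (K = -4*(7 - 2*(5 + 5)) = -4*(7 - 2*10) = -4*(7 - 20) = -4*(-13) = 52)
(K + 117)*sqrt(N(2) + O) = (52 + 117)*sqrt(-2 + 6) = 169*sqrt(4) = 169*2 = 338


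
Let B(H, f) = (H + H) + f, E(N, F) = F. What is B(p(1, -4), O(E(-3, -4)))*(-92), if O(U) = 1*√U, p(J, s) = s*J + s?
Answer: 1472 - 184*I ≈ 1472.0 - 184.0*I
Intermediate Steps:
p(J, s) = s + J*s (p(J, s) = J*s + s = s + J*s)
O(U) = √U
B(H, f) = f + 2*H (B(H, f) = 2*H + f = f + 2*H)
B(p(1, -4), O(E(-3, -4)))*(-92) = (√(-4) + 2*(-4*(1 + 1)))*(-92) = (2*I + 2*(-4*2))*(-92) = (2*I + 2*(-8))*(-92) = (2*I - 16)*(-92) = (-16 + 2*I)*(-92) = 1472 - 184*I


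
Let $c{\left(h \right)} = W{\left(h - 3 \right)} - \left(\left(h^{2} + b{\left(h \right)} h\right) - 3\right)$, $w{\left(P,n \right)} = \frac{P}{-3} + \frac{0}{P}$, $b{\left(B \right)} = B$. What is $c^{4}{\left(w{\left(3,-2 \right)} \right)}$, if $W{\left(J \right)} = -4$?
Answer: $81$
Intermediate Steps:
$w{\left(P,n \right)} = - \frac{P}{3}$ ($w{\left(P,n \right)} = P \left(- \frac{1}{3}\right) + 0 = - \frac{P}{3} + 0 = - \frac{P}{3}$)
$c{\left(h \right)} = -1 - 2 h^{2}$ ($c{\left(h \right)} = -4 - \left(\left(h^{2} + h h\right) - 3\right) = -4 - \left(\left(h^{2} + h^{2}\right) - 3\right) = -4 - \left(2 h^{2} - 3\right) = -4 - \left(-3 + 2 h^{2}\right) = -1 - 2 h^{2}$)
$c^{4}{\left(w{\left(3,-2 \right)} \right)} = \left(-1 - 2 \left(\left(- \frac{1}{3}\right) 3\right)^{2}\right)^{4} = \left(-1 - 2 \left(-1\right)^{2}\right)^{4} = \left(-1 - 2\right)^{4} = \left(-3\right)^{4} = 81$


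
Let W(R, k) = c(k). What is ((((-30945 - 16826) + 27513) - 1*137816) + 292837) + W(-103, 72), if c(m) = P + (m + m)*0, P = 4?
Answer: 134767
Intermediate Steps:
c(m) = 4 (c(m) = 4 + (m + m)*0 = 4 + (2*m)*0 = 4 + 0 = 4)
W(R, k) = 4
((((-30945 - 16826) + 27513) - 1*137816) + 292837) + W(-103, 72) = ((((-30945 - 16826) + 27513) - 1*137816) + 292837) + 4 = (((-47771 + 27513) - 137816) + 292837) + 4 = ((-20258 - 137816) + 292837) + 4 = (-158074 + 292837) + 4 = 134763 + 4 = 134767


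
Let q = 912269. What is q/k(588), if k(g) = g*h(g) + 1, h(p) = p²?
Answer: 912269/203297473 ≈ 0.0044874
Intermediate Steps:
k(g) = 1 + g³ (k(g) = g*g² + 1 = g³ + 1 = 1 + g³)
q/k(588) = 912269/(1 + 588³) = 912269/(1 + 203297472) = 912269/203297473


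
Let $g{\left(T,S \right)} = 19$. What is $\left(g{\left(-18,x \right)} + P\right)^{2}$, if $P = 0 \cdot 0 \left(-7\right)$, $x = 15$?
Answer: $361$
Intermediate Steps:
$P = 0$ ($P = 0 \left(-7\right) = 0$)
$\left(g{\left(-18,x \right)} + P\right)^{2} = \left(19 + 0\right)^{2} = 19^{2} = 361$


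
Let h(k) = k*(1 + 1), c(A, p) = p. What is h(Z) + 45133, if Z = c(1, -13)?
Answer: 45107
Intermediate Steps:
Z = -13
h(k) = 2*k (h(k) = k*2 = 2*k)
h(Z) + 45133 = 2*(-13) + 45133 = -26 + 45133 = 45107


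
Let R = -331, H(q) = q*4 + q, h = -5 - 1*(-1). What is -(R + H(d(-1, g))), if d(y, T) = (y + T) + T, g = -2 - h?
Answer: 316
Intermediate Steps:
h = -4 (h = -5 + 1 = -4)
g = 2 (g = -2 - 1*(-4) = -2 + 4 = 2)
d(y, T) = y + 2*T (d(y, T) = (T + y) + T = y + 2*T)
H(q) = 5*q (H(q) = 4*q + q = 5*q)
-(R + H(d(-1, g))) = -(-331 + 5*(-1 + 2*2)) = -(-331 + 5*(-1 + 4)) = -(-331 + 5*3) = -(-331 + 15) = -1*(-316) = 316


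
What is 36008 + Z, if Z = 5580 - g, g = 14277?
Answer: 27311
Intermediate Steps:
Z = -8697 (Z = 5580 - 1*14277 = 5580 - 14277 = -8697)
36008 + Z = 36008 - 8697 = 27311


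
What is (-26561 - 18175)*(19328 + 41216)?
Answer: -2708496384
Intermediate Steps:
(-26561 - 18175)*(19328 + 41216) = -44736*60544 = -2708496384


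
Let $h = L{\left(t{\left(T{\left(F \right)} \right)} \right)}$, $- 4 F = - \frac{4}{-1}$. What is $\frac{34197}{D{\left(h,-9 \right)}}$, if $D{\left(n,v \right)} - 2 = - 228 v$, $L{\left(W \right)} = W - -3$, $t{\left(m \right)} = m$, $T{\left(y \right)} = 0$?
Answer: $\frac{34197}{2054} \approx 16.649$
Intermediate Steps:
$F = -1$ ($F = - \frac{\left(-4\right) \frac{1}{-1}}{4} = - \frac{\left(-4\right) \left(-1\right)}{4} = \left(- \frac{1}{4}\right) 4 = -1$)
$L{\left(W \right)} = 3 + W$ ($L{\left(W \right)} = W + 3 = 3 + W$)
$h = 3$ ($h = 3 + 0 = 3$)
$D{\left(n,v \right)} = 2 - 228 v$
$\frac{34197}{D{\left(h,-9 \right)}} = \frac{34197}{2 - -2052} = \frac{34197}{2 + 2052} = \frac{34197}{2054}$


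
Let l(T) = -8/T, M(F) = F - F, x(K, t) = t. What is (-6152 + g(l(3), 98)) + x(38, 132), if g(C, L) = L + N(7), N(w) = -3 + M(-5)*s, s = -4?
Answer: -5925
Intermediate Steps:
M(F) = 0
N(w) = -3 (N(w) = -3 + 0*(-4) = -3 + 0 = -3)
g(C, L) = -3 + L (g(C, L) = L - 3 = -3 + L)
(-6152 + g(l(3), 98)) + x(38, 132) = (-6152 + (-3 + 98)) + 132 = (-6152 + 95) + 132 = -6057 + 132 = -5925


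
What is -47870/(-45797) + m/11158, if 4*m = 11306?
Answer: 1327157361/1022005852 ≈ 1.2986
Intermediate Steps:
m = 5653/2 (m = (1/4)*11306 = 5653/2 ≈ 2826.5)
-47870/(-45797) + m/11158 = -47870/(-45797) + (5653/2)/11158 = -47870*(-1/45797) + (5653/2)*(1/11158) = 47870/45797 + 5653/22316 = 1327157361/1022005852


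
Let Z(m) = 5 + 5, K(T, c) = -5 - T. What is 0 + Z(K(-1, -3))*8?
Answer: 80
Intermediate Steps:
Z(m) = 10
0 + Z(K(-1, -3))*8 = 0 + 10*8 = 0 + 80 = 80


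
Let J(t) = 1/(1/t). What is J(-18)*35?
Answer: -630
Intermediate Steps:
J(t) = t
J(-18)*35 = -18*35 = -630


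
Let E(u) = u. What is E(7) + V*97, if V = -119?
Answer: -11536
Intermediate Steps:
E(7) + V*97 = 7 - 119*97 = 7 - 11543 = -11536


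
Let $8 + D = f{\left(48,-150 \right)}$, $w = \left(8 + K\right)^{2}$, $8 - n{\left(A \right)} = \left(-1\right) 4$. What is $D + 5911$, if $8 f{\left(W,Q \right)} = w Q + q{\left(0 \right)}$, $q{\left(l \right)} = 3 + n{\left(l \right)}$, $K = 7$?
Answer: $\frac{13489}{8} \approx 1686.1$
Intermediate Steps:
$n{\left(A \right)} = 12$ ($n{\left(A \right)} = 8 - \left(-1\right) 4 = 8 - -4 = 8 + 4 = 12$)
$q{\left(l \right)} = 15$ ($q{\left(l \right)} = 3 + 12 = 15$)
$w = 225$ ($w = \left(8 + 7\right)^{2} = 15^{2} = 225$)
$f{\left(W,Q \right)} = \frac{15}{8} + \frac{225 Q}{8}$ ($f{\left(W,Q \right)} = \frac{225 Q + 15}{8} = \frac{15 + 225 Q}{8} = \frac{15}{8} + \frac{225 Q}{8}$)
$D = - \frac{33799}{8}$ ($D = -8 + \left(\frac{15}{8} + \frac{225}{8} \left(-150\right)\right) = -8 + \left(\frac{15}{8} - \frac{16875}{4}\right) = -8 - \frac{33735}{8} = - \frac{33799}{8} \approx -4224.9$)
$D + 5911 = - \frac{33799}{8} + 5911 = \frac{13489}{8}$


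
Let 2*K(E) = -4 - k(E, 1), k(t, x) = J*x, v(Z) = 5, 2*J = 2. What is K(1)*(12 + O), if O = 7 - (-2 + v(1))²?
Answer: -25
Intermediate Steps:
J = 1 (J = (½)*2 = 1)
k(t, x) = x (k(t, x) = 1*x = x)
K(E) = -5/2 (K(E) = (-4 - 1*1)/2 = (-4 - 1)/2 = (½)*(-5) = -5/2)
O = -2 (O = 7 - (-2 + 5)² = 7 - 1*3² = 7 - 1*9 = 7 - 9 = -2)
K(1)*(12 + O) = -5*(12 - 2)/2 = -5/2*10 = -25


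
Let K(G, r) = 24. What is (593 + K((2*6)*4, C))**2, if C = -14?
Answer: 380689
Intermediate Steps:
(593 + K((2*6)*4, C))**2 = (593 + 24)**2 = 617**2 = 380689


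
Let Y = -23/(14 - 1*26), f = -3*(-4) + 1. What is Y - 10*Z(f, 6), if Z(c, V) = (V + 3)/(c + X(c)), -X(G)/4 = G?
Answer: 659/156 ≈ 4.2244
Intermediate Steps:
X(G) = -4*G
f = 13 (f = 12 + 1 = 13)
Z(c, V) = -(3 + V)/(3*c) (Z(c, V) = (V + 3)/(c - 4*c) = (3 + V)/((-3*c)) = (3 + V)*(-1/(3*c)) = -(3 + V)/(3*c))
Y = 23/12 (Y = -23/(14 - 26) = -23/(-12) = -23*(-1/12) = 23/12 ≈ 1.9167)
Y - 10*Z(f, 6) = 23/12 - 10*(-3 - 1*6)/(3*13) = 23/12 - 10*(-3 - 6)/(3*13) = 23/12 - 10*(-9)/(3*13) = 23/12 - 10*(-3/13) = 23/12 + 30/13 = 659/156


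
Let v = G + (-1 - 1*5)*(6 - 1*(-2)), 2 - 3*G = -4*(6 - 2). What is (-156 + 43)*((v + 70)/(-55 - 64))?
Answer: 452/17 ≈ 26.588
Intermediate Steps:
G = 6 (G = ⅔ - (-4)*(6 - 2)/3 = ⅔ - (-4)*4/3 = ⅔ - ⅓*(-16) = ⅔ + 16/3 = 6)
v = -42 (v = 6 + (-1 - 1*5)*(6 - 1*(-2)) = 6 + (-1 - 5)*(6 + 2) = 6 - 6*8 = 6 - 48 = -42)
(-156 + 43)*((v + 70)/(-55 - 64)) = (-156 + 43)*((-42 + 70)/(-55 - 64)) = -3164/(-119) = -3164*(-1)/119 = -113*(-4/17) = 452/17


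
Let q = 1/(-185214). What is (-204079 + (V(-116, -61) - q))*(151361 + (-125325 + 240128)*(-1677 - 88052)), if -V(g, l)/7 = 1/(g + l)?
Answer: 3828710145964228502159/1821271 ≈ 2.1022e+15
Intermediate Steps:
q = -1/185214 ≈ -5.3992e-6
V(g, l) = -7/(g + l)
(-204079 + (V(-116, -61) - q))*(151361 + (-125325 + 240128)*(-1677 - 88052)) = (-204079 + (-7/(-116 - 61) - 1*(-1/185214)))*(151361 + (-125325 + 240128)*(-1677 - 88052)) = (-204079 + (-7/(-177) + 1/185214))*(151361 + 114803*(-89729)) = (-204079 + (-7*(-1/177) + 1/185214))*(151361 - 10301158387) = (-204079 + (7/177 + 1/185214))*(-10301007026) = (-204079 + 144075/3642542)*(-10301007026) = -743366184743/3642542*(-10301007026) = 3828710145964228502159/1821271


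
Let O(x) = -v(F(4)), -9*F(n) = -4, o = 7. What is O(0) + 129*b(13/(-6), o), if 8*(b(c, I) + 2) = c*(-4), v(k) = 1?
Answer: -477/4 ≈ -119.25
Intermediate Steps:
F(n) = 4/9 (F(n) = -⅑*(-4) = 4/9)
O(x) = -1 (O(x) = -1*1 = -1)
b(c, I) = -2 - c/2 (b(c, I) = -2 + (c*(-4))/8 = -2 + (-4*c)/8 = -2 - c/2)
O(0) + 129*b(13/(-6), o) = -1 + 129*(-2 - 13/(2*(-6))) = -1 + 129*(-2 - 13*(-1)/(2*6)) = -1 + 129*(-2 - ½*(-13/6)) = -1 + 129*(-2 + 13/12) = -1 + 129*(-11/12) = -1 - 473/4 = -477/4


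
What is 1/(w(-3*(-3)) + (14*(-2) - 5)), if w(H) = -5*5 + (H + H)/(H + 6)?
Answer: -5/284 ≈ -0.017606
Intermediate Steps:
w(H) = -25 + 2*H/(6 + H) (w(H) = -25 + (2*H)/(6 + H) = -25 + 2*H/(6 + H))
1/(w(-3*(-3)) + (14*(-2) - 5)) = 1/((-150 - (-69)*(-3))/(6 - 3*(-3)) + (14*(-2) - 5)) = 1/((-150 - 23*9)/(6 + 9) + (-28 - 5)) = 1/((-150 - 207)/15 - 33) = 1/((1/15)*(-357) - 33) = 1/(-119/5 - 33) = 1/(-284/5) = -5/284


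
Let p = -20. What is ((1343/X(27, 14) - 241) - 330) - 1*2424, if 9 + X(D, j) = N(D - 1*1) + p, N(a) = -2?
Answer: -94188/31 ≈ -3038.3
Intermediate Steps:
X(D, j) = -31 (X(D, j) = -9 + (-2 - 20) = -9 - 22 = -31)
((1343/X(27, 14) - 241) - 330) - 1*2424 = ((1343/(-31) - 241) - 330) - 1*2424 = ((1343*(-1/31) - 241) - 330) - 2424 = ((-1343/31 - 241) - 330) - 2424 = (-8814/31 - 330) - 2424 = -19044/31 - 2424 = -94188/31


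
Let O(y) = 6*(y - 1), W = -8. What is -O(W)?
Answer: 54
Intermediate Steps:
O(y) = -6 + 6*y (O(y) = 6*(-1 + y) = -6 + 6*y)
-O(W) = -(-6 + 6*(-8)) = -(-6 - 48) = -1*(-54) = 54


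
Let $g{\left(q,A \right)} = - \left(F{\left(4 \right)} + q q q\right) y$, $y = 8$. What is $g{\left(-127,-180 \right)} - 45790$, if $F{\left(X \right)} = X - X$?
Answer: $16341274$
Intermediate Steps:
$F{\left(X \right)} = 0$
$g{\left(q,A \right)} = - 8 q^{3}$ ($g{\left(q,A \right)} = - \left(0 + q q q\right) 8 = - \left(0 + q^{2} q\right) 8 = - \left(0 + q^{3}\right) 8 = - q^{3} \cdot 8 = - 8 q^{3}$)
$g{\left(-127,-180 \right)} - 45790 = - 8 \left(-127\right)^{3} - 45790 = \left(-8\right) \left(-2048383\right) - 45790 = 16387064 - 45790 = 16341274$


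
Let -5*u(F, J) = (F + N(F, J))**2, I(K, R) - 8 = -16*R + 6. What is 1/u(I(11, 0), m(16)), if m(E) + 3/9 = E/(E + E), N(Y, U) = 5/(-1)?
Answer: -5/81 ≈ -0.061728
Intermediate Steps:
I(K, R) = 14 - 16*R (I(K, R) = 8 + (-16*R + 6) = 8 + (6 - 16*R) = 14 - 16*R)
N(Y, U) = -5 (N(Y, U) = 5*(-1) = -5)
m(E) = 1/6 (m(E) = -1/3 + E/(E + E) = -1/3 + E/((2*E)) = -1/3 + (1/(2*E))*E = -1/3 + 1/2 = 1/6)
u(F, J) = -(-5 + F)**2/5 (u(F, J) = -(F - 5)**2/5 = -(-5 + F)**2/5)
1/u(I(11, 0), m(16)) = 1/(-(-5 + (14 - 16*0))**2/5) = 1/(-(-5 + (14 + 0))**2/5) = 1/(-(-5 + 14)**2/5) = 1/(-1/5*9**2) = 1/(-1/5*81) = 1/(-81/5) = -5/81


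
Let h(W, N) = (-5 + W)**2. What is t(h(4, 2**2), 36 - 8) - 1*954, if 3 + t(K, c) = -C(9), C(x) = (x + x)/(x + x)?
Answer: -958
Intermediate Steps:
C(x) = 1 (C(x) = (2*x)/((2*x)) = (2*x)*(1/(2*x)) = 1)
t(K, c) = -4 (t(K, c) = -3 - 1*1 = -3 - 1 = -4)
t(h(4, 2**2), 36 - 8) - 1*954 = -4 - 1*954 = -4 - 954 = -958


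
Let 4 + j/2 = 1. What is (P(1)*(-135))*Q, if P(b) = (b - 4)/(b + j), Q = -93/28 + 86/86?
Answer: 5265/28 ≈ 188.04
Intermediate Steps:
j = -6 (j = -8 + 2*1 = -8 + 2 = -6)
Q = -65/28 (Q = -93*1/28 + 86*(1/86) = -93/28 + 1 = -65/28 ≈ -2.3214)
P(b) = (-4 + b)/(-6 + b) (P(b) = (b - 4)/(b - 6) = (-4 + b)/(-6 + b))
(P(1)*(-135))*Q = (((-4 + 1)/(-6 + 1))*(-135))*(-65/28) = ((-3/(-5))*(-135))*(-65/28) = (-⅕*(-3)*(-135))*(-65/28) = ((⅗)*(-135))*(-65/28) = -81*(-65/28) = 5265/28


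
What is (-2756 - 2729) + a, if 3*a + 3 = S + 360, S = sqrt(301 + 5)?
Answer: -5366 + sqrt(34) ≈ -5360.2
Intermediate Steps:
S = 3*sqrt(34) (S = sqrt(306) = 3*sqrt(34) ≈ 17.493)
a = 119 + sqrt(34) (a = -1 + (3*sqrt(34) + 360)/3 = -1 + (360 + 3*sqrt(34))/3 = -1 + (120 + sqrt(34)) = 119 + sqrt(34) ≈ 124.83)
(-2756 - 2729) + a = (-2756 - 2729) + (119 + sqrt(34)) = -5485 + (119 + sqrt(34)) = -5366 + sqrt(34)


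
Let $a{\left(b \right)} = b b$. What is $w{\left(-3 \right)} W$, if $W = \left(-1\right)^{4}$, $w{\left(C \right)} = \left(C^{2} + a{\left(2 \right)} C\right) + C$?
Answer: $-6$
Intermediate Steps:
$a{\left(b \right)} = b^{2}$
$w{\left(C \right)} = C^{2} + 5 C$ ($w{\left(C \right)} = \left(C^{2} + 2^{2} C\right) + C = \left(C^{2} + 4 C\right) + C = C^{2} + 5 C$)
$W = 1$
$w{\left(-3 \right)} W = - 3 \left(5 - 3\right) 1 = \left(-3\right) 2 \cdot 1 = \left(-6\right) 1 = -6$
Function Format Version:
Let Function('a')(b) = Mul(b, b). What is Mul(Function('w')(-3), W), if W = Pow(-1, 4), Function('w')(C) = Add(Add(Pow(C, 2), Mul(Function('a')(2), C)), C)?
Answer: -6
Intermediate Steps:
Function('a')(b) = Pow(b, 2)
Function('w')(C) = Add(Pow(C, 2), Mul(5, C)) (Function('w')(C) = Add(Add(Pow(C, 2), Mul(Pow(2, 2), C)), C) = Add(Add(Pow(C, 2), Mul(4, C)), C) = Add(Pow(C, 2), Mul(5, C)))
W = 1
Mul(Function('w')(-3), W) = Mul(Mul(-3, Add(5, -3)), 1) = Mul(Mul(-3, 2), 1) = Mul(-6, 1) = -6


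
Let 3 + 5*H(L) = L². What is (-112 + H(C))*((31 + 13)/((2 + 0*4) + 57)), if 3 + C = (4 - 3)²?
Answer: -24596/295 ≈ -83.376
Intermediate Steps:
C = -2 (C = -3 + (4 - 3)² = -3 + 1² = -3 + 1 = -2)
H(L) = -⅗ + L²/5
(-112 + H(C))*((31 + 13)/((2 + 0*4) + 57)) = (-112 + (-⅗ + (⅕)*(-2)²))*((31 + 13)/((2 + 0*4) + 57)) = (-112 + (-⅗ + (⅕)*4))*(44/((2 + 0) + 57)) = (-112 + (-⅗ + ⅘))*(44/(2 + 57)) = (-112 + ⅕)*(44/59) = -24596/(5*59) = -559/5*44/59 = -24596/295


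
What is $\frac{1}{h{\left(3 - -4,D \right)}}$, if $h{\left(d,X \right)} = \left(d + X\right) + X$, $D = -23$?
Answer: $- \frac{1}{39} \approx -0.025641$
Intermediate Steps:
$h{\left(d,X \right)} = d + 2 X$ ($h{\left(d,X \right)} = \left(X + d\right) + X = d + 2 X$)
$\frac{1}{h{\left(3 - -4,D \right)}} = \frac{1}{\left(3 - -4\right) + 2 \left(-23\right)} = \frac{1}{\left(3 + 4\right) - 46} = \frac{1}{7 - 46} = \frac{1}{-39} = - \frac{1}{39}$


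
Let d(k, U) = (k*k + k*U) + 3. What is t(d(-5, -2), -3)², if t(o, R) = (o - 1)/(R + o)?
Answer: 1369/1225 ≈ 1.1176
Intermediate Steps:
d(k, U) = 3 + k² + U*k (d(k, U) = (k² + U*k) + 3 = 3 + k² + U*k)
t(o, R) = (-1 + o)/(R + o)
t(d(-5, -2), -3)² = ((-1 + (3 + (-5)² - 2*(-5)))/(-3 + (3 + (-5)² - 2*(-5))))² = ((-1 + (3 + 25 + 10))/(-3 + (3 + 25 + 10)))² = ((-1 + 38)/(-3 + 38))² = (37/35)² = 1369/1225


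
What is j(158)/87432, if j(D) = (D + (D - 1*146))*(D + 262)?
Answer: 2975/3643 ≈ 0.81663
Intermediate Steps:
j(D) = (-146 + 2*D)*(262 + D) (j(D) = (D + (D - 146))*(262 + D) = (D + (-146 + D))*(262 + D) = (-146 + 2*D)*(262 + D))
j(158)/87432 = (-38252 + 2*158**2 + 378*158)/87432 = (-38252 + 2*24964 + 59724)*(1/87432) = (-38252 + 49928 + 59724)*(1/87432) = 71400*(1/87432) = 2975/3643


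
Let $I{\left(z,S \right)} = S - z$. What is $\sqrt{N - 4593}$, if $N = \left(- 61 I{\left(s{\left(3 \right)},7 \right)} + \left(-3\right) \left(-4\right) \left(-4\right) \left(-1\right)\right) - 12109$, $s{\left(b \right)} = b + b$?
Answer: $i \sqrt{16715} \approx 129.29 i$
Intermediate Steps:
$s{\left(b \right)} = 2 b$
$N = -12122$ ($N = \left(- 61 \left(7 - 2 \cdot 3\right) + \left(-3\right) \left(-4\right) \left(-4\right) \left(-1\right)\right) - 12109 = \left(- 61 \left(7 - 6\right) + 12 \left(-4\right) \left(-1\right)\right) - 12109 = \left(- 61 \left(7 - 6\right) - -48\right) - 12109 = \left(\left(-61\right) 1 + 48\right) - 12109 = \left(-61 + 48\right) - 12109 = -13 - 12109 = -12122$)
$\sqrt{N - 4593} = \sqrt{-12122 - 4593} = \sqrt{-16715} = i \sqrt{16715}$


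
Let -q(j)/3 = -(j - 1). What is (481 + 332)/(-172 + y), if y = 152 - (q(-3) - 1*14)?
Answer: 271/2 ≈ 135.50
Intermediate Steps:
q(j) = -3 + 3*j (q(j) = -(-3)*(j - 1) = -(-3)*(-1 + j) = -3*(1 - j) = -3 + 3*j)
y = 178 (y = 152 - ((-3 + 3*(-3)) - 1*14) = 152 - ((-3 - 9) - 14) = 152 - (-12 - 14) = 152 - 1*(-26) = 152 + 26 = 178)
(481 + 332)/(-172 + y) = (481 + 332)/(-172 + 178) = 813/6 = 813*(⅙) = 271/2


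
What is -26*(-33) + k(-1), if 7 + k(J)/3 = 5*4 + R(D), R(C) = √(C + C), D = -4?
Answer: 897 + 6*I*√2 ≈ 897.0 + 8.4853*I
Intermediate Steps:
R(C) = √2*√C (R(C) = √(2*C) = √2*√C)
k(J) = 39 + 6*I*√2 (k(J) = -21 + 3*(5*4 + √2*√(-4)) = -21 + 3*(20 + √2*(2*I)) = -21 + 3*(20 + 2*I*√2) = -21 + (60 + 6*I*√2) = 39 + 6*I*√2)
-26*(-33) + k(-1) = -26*(-33) + (39 + 6*I*√2) = 858 + (39 + 6*I*√2) = 897 + 6*I*√2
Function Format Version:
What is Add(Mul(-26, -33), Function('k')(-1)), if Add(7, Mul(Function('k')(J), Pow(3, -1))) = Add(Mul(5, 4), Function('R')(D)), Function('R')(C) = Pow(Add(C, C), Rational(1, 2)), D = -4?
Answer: Add(897, Mul(6, I, Pow(2, Rational(1, 2)))) ≈ Add(897.00, Mul(8.4853, I))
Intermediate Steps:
Function('R')(C) = Mul(Pow(2, Rational(1, 2)), Pow(C, Rational(1, 2))) (Function('R')(C) = Pow(Mul(2, C), Rational(1, 2)) = Mul(Pow(2, Rational(1, 2)), Pow(C, Rational(1, 2))))
Function('k')(J) = Add(39, Mul(6, I, Pow(2, Rational(1, 2)))) (Function('k')(J) = Add(-21, Mul(3, Add(Mul(5, 4), Mul(Pow(2, Rational(1, 2)), Pow(-4, Rational(1, 2)))))) = Add(-21, Mul(3, Add(20, Mul(Pow(2, Rational(1, 2)), Mul(2, I))))) = Add(-21, Mul(3, Add(20, Mul(2, I, Pow(2, Rational(1, 2)))))) = Add(-21, Add(60, Mul(6, I, Pow(2, Rational(1, 2))))) = Add(39, Mul(6, I, Pow(2, Rational(1, 2)))))
Add(Mul(-26, -33), Function('k')(-1)) = Add(Mul(-26, -33), Add(39, Mul(6, I, Pow(2, Rational(1, 2))))) = Add(858, Add(39, Mul(6, I, Pow(2, Rational(1, 2))))) = Add(897, Mul(6, I, Pow(2, Rational(1, 2))))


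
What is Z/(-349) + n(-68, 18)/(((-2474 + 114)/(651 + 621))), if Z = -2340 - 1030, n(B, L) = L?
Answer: -4688/102955 ≈ -0.045534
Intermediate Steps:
Z = -3370
Z/(-349) + n(-68, 18)/(((-2474 + 114)/(651 + 621))) = -3370/(-349) + 18/(((-2474 + 114)/(651 + 621))) = -3370*(-1/349) + 18/((-2360/1272)) = 3370/349 + 18/((-2360*1/1272)) = 3370/349 + 18/(-295/159) = 3370/349 + 18*(-159/295) = 3370/349 - 2862/295 = -4688/102955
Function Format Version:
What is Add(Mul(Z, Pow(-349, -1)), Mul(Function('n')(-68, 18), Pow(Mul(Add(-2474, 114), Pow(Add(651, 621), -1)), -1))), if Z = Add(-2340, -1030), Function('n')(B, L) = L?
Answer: Rational(-4688, 102955) ≈ -0.045534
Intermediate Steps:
Z = -3370
Add(Mul(Z, Pow(-349, -1)), Mul(Function('n')(-68, 18), Pow(Mul(Add(-2474, 114), Pow(Add(651, 621), -1)), -1))) = Add(Mul(-3370, Pow(-349, -1)), Mul(18, Pow(Mul(Add(-2474, 114), Pow(Add(651, 621), -1)), -1))) = Add(Mul(-3370, Rational(-1, 349)), Mul(18, Pow(Mul(-2360, Pow(1272, -1)), -1))) = Add(Rational(3370, 349), Mul(18, Pow(Mul(-2360, Rational(1, 1272)), -1))) = Add(Rational(3370, 349), Mul(18, Pow(Rational(-295, 159), -1))) = Add(Rational(3370, 349), Mul(18, Rational(-159, 295))) = Add(Rational(3370, 349), Rational(-2862, 295)) = Rational(-4688, 102955)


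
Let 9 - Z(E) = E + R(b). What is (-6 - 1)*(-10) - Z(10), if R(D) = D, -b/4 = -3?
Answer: 83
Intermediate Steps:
b = 12 (b = -4*(-3) = 12)
Z(E) = -3 - E (Z(E) = 9 - (E + 12) = 9 - (12 + E) = 9 + (-12 - E) = -3 - E)
(-6 - 1)*(-10) - Z(10) = (-6 - 1)*(-10) - (-3 - 1*10) = -7*(-10) - (-3 - 10) = 70 - 1*(-13) = 70 + 13 = 83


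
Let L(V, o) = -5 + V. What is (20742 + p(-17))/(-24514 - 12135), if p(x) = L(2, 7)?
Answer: -20739/36649 ≈ -0.56588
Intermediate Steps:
p(x) = -3 (p(x) = -5 + 2 = -3)
(20742 + p(-17))/(-24514 - 12135) = (20742 - 3)/(-24514 - 12135) = 20739/(-36649) = 20739*(-1/36649) = -20739/36649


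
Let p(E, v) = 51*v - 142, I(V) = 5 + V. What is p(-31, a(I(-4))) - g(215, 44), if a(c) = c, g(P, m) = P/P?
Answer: -92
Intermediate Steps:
g(P, m) = 1
p(E, v) = -142 + 51*v
p(-31, a(I(-4))) - g(215, 44) = (-142 + 51*(5 - 4)) - 1*1 = (-142 + 51*1) - 1 = (-142 + 51) - 1 = -91 - 1 = -92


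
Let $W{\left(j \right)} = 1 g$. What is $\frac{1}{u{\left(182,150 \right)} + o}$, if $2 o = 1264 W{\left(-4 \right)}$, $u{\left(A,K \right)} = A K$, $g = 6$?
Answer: $\frac{1}{31092} \approx 3.2163 \cdot 10^{-5}$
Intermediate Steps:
$W{\left(j \right)} = 6$ ($W{\left(j \right)} = 1 \cdot 6 = 6$)
$o = 3792$ ($o = \frac{1264 \cdot 6}{2} = \frac{1}{2} \cdot 7584 = 3792$)
$\frac{1}{u{\left(182,150 \right)} + o} = \frac{1}{182 \cdot 150 + 3792} = \frac{1}{27300 + 3792} = \frac{1}{31092}$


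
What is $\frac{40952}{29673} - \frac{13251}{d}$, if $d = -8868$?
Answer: $\frac{252119753}{87713388} \approx 2.8744$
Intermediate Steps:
$\frac{40952}{29673} - \frac{13251}{d} = \frac{40952}{29673} - \frac{13251}{-8868} = 40952 \cdot \frac{1}{29673} - - \frac{4417}{2956} = \frac{40952}{29673} + \frac{4417}{2956} = \frac{252119753}{87713388}$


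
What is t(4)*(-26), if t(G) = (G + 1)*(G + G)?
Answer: -1040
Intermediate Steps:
t(G) = 2*G*(1 + G) (t(G) = (1 + G)*(2*G) = 2*G*(1 + G))
t(4)*(-26) = (2*4*(1 + 4))*(-26) = (2*4*5)*(-26) = 40*(-26) = -1040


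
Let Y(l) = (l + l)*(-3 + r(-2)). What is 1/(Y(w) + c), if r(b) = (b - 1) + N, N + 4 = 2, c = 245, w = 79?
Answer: -1/1019 ≈ -0.00098135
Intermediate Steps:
N = -2 (N = -4 + 2 = -2)
r(b) = -3 + b (r(b) = (b - 1) - 2 = (-1 + b) - 2 = -3 + b)
Y(l) = -16*l (Y(l) = (l + l)*(-3 + (-3 - 2)) = (2*l)*(-3 - 5) = (2*l)*(-8) = -16*l)
1/(Y(w) + c) = 1/(-16*79 + 245) = 1/(-1264 + 245) = 1/(-1019) = -1/1019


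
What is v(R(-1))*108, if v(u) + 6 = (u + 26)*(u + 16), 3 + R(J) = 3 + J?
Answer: 39852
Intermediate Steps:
R(J) = J (R(J) = -3 + (3 + J) = J)
v(u) = -6 + (16 + u)*(26 + u) (v(u) = -6 + (u + 26)*(u + 16) = -6 + (26 + u)*(16 + u) = -6 + (16 + u)*(26 + u))
v(R(-1))*108 = (410 + (-1)**2 + 42*(-1))*108 = (410 + 1 - 42)*108 = 369*108 = 39852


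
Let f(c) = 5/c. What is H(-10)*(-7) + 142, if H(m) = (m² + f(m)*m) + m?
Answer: -523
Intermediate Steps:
H(m) = 5 + m + m² (H(m) = (m² + (5/m)*m) + m = (m² + 5) + m = (5 + m²) + m = 5 + m + m²)
H(-10)*(-7) + 142 = (5 - 10*(1 - 10))*(-7) + 142 = (5 - 10*(-9))*(-7) + 142 = (5 + 90)*(-7) + 142 = 95*(-7) + 142 = -665 + 142 = -523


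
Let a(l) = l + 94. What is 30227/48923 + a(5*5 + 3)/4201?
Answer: 132952233/205525523 ≈ 0.64689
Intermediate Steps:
a(l) = 94 + l
30227/48923 + a(5*5 + 3)/4201 = 30227/48923 + (94 + (5*5 + 3))/4201 = 30227*(1/48923) + (94 + (25 + 3))*(1/4201) = 30227/48923 + (94 + 28)*(1/4201) = 30227/48923 + 122*(1/4201) = 30227/48923 + 122/4201 = 132952233/205525523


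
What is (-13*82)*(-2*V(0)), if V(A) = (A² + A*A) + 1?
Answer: 2132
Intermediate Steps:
V(A) = 1 + 2*A² (V(A) = (A² + A²) + 1 = 2*A² + 1 = 1 + 2*A²)
(-13*82)*(-2*V(0)) = (-13*82)*(-2*(1 + 2*0²)) = -(-2132)*(1 + 2*0) = -(-2132)*(1 + 0) = -(-2132) = -1066*(-2) = 2132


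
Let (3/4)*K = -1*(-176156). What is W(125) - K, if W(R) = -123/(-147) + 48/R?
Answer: -4315799569/18375 ≈ -2.3487e+5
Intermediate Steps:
W(R) = 41/49 + 48/R (W(R) = -123*(-1/147) + 48/R = 41/49 + 48/R)
K = 704624/3 (K = 4*(-1*(-176156))/3 = (4/3)*176156 = 704624/3 ≈ 2.3487e+5)
W(125) - K = (41/49 + 48/125) - 1*704624/3 = (41/49 + 48*(1/125)) - 704624/3 = (41/49 + 48/125) - 704624/3 = 7477/6125 - 704624/3 = -4315799569/18375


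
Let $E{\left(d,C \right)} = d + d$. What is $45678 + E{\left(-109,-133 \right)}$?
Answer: $45460$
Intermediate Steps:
$E{\left(d,C \right)} = 2 d$
$45678 + E{\left(-109,-133 \right)} = 45678 + 2 \left(-109\right) = 45678 - 218 = 45460$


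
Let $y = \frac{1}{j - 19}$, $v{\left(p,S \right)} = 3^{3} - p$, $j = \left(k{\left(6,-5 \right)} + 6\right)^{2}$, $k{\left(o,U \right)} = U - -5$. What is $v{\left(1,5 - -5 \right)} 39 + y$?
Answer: $\frac{17239}{17} \approx 1014.1$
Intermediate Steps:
$k{\left(o,U \right)} = 5 + U$ ($k{\left(o,U \right)} = U + 5 = 5 + U$)
$j = 36$ ($j = \left(\left(5 - 5\right) + 6\right)^{2} = \left(0 + 6\right)^{2} = 6^{2} = 36$)
$v{\left(p,S \right)} = 27 - p$
$y = \frac{1}{17}$ ($y = \frac{1}{36 - 19} = \frac{1}{17} \approx 0.058824$)
$v{\left(1,5 - -5 \right)} 39 + y = \left(27 - 1\right) 39 + \frac{1}{17} = 26 \cdot 39 + \frac{1}{17} = 1014 + \frac{1}{17} = \frac{17239}{17}$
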